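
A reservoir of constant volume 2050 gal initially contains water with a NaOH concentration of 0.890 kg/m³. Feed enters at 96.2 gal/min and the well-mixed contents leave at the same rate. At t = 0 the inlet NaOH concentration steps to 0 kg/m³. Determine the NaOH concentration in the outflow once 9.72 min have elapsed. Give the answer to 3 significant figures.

Mass balance on the solute (V constant): V dC/dt = Q(C_in − C).
So dC/dt = (C_in − C)/τ with τ = V/Q = 2050/96.2 = 21.310 min.
This is linear first-order; C(t) = C_in + (C₀ − C_in) e^(−t/τ).
C(9.72) = 0 + (0.890 − 0)·e^(−9.72/21.310) = 0 + (0.89000)·0.63373 = 0.56402 kg/m³.

0.564 kg/m³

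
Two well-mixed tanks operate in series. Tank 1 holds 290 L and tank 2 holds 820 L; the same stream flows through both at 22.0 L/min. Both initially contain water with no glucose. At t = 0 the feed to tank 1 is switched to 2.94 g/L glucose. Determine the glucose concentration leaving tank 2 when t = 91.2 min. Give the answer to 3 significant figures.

2.55 g/L

Species balance on tank i: dCᵢ/dt = (Cᵢ₋₁ − Cᵢ)/τᵢ with τᵢ = Vᵢ/Q.
τ₁ = 290/22.0 = 13.182 min; τ₂ = 820/22.0 = 37.273 min.
Tank 1: C₁ = C_in(1 − e^(−t/τ₁)). Tank 2 (τ₁ ≠ τ₂): C₂ = C_in[1 − (τ₁ e^(−t/τ₁) − τ₂ e^(−t/τ₂))/(τ₁ − τ₂)].
At t = 91.2: e^(−t/τ₁) = 0.00098919, e^(−t/τ₂) = 0.086568.
C₂ = 2.94·[1 − (13.182·0.00098919 − 37.273·0.086568)/(-24.091)] = 2.94·0.86661 = 2.5478 g/L.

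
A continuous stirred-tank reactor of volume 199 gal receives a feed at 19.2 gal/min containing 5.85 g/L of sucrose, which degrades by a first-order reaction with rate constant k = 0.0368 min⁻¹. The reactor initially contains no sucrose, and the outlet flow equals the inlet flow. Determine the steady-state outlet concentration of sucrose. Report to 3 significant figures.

Species balance: V dC/dt = Q C_in − Q C − k V C.
At steady state: 0 = Q C_in − (Q + kV) C_ss, so C_ss = Q C_in/(Q + kV).
C_ss = 19.2·5.85/(19.2 + 0.0368·199) = 112.32/26.523 = 4.2348 g/L.

4.23 g/L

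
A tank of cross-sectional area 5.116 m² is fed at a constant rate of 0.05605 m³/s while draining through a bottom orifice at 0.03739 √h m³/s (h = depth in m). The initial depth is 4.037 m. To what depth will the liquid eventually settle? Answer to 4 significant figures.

2.247 m

A dh/dt = Q_in − 0.03739 √h. Steady state requires inflow = outflow:
Q_in = 0.03739 √h_ss ⇒ √h_ss = 0.05605/0.03739 = 1.49906.
h_ss = 1.49906² = 2.24719 m. (Since h₀ = 4.037 m > h_ss, the level will fall toward this value.)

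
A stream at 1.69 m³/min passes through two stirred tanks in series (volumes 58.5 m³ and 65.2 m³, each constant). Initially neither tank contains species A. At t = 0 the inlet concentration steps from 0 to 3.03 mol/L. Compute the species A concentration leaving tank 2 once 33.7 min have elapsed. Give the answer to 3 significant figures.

0.714 mol/L

Time constants: τᵢ = Vᵢ/Q for each well-mixed tank.
τ₁ = 58.5/1.69 = 34.615 min; τ₂ = 65.2/1.69 = 38.580 min.
Solving the cascade with C₁(0)=C₂(0)=0 gives C₂(t) = C_in[1 − (τ₁ e^(−t/τ₁) − τ₂ e^(−t/τ₂))/(τ₁ − τ₂)].
At t = 33.7: e^(−t/τ₁) = 0.37774, e^(−t/τ₂) = 0.41748.
C₂ = 3.03·[1 − (34.615·0.37774 − 38.580·0.41748)/(-3.9645)] = 3.03·0.23549 = 0.71353 mol/L.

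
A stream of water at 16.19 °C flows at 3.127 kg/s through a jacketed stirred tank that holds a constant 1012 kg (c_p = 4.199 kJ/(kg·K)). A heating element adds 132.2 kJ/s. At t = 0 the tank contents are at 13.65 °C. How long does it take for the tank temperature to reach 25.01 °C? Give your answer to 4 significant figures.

748.4 s

M c_p dT/dt = ṁ c_p (T_in − T) + Q̇.
τ = M/ṁ = 323.633 s; T_ss = T_in + Q̇/(ṁ c_p) = 26.2583 °C.
T(t) = T_ss + (T₀ − T_ss) e^(−t/τ). Set T = 25.01:
e^(−t/τ) = (25.01 − 26.2583)/(13.65 − 26.2583) = 0.0990088
t = −323.633 · ln(0.0990088) = 748.416 s.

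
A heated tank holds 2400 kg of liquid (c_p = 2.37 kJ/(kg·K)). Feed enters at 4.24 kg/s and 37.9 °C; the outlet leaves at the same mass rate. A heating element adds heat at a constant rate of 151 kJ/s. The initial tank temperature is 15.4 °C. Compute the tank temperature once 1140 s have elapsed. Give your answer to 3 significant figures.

47.9 °C

Heat balance on the well-mixed liquid: M c_p dT/dt = ṁ c_p (T_in − T) + 151.
τ = M/ṁ = 566.04 s; T_ss = T_in + Q̇/(ṁ c_p) = 37.9 + 151/(4.24·2.37) = 52.927 °C.
Solution: T(t) = T_ss + (T₀ − T_ss) e^(−t/τ).
T(1140) = 52.927 + (-37.527)·e^(−1140/566.04) = 52.927 + (-37.527)·0.13345 = 47.919 °C.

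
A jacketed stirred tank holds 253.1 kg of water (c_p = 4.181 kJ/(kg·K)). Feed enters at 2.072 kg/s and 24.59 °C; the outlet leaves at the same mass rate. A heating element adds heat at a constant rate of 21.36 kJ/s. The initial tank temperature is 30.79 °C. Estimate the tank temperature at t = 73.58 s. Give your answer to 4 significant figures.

M c_p dT/dt = ṁ c_p (T_in − T) + Q̇.
Rearrange: dT/dt = (T_ss − T)/τ with τ = M/ṁ = 122.153 s and T_ss = T_in + Q̇/(ṁ c_p) = 27.0556 °C.
T approaches T_ss exponentially: T(t) = T_ss + (T₀ − T_ss) e^(−t/τ).
T(73.58) = 27.0556 + (3.73435)·e^(−73.58/122.153) = 27.0556 + (3.73435)·0.547517 = 29.1003 °C.

29.10 °C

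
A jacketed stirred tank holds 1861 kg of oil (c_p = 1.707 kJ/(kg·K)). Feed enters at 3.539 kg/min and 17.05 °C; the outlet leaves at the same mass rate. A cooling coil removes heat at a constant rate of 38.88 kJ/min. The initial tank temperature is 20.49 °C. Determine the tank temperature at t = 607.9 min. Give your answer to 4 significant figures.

Unsteady energy balance on the tank contents: M c_p dT/dt = ṁ c_p (T_in − T) − 38.88.
Rearrange: dT/dt = (T_ss − T)/τ with τ = M/ṁ = 525.855 min and T_ss = T_in − Q̇/(ṁ c_p) = 10.6141 °C.
Integrating: T(t) = T_ss + (T₀ − T_ss) e^(−t/τ).
T(607.9) = 10.6141 + (9.87594)·e^(−607.9/525.855) = 10.6141 + (9.87594)·0.314736 = 13.7224 °C.

13.72 °C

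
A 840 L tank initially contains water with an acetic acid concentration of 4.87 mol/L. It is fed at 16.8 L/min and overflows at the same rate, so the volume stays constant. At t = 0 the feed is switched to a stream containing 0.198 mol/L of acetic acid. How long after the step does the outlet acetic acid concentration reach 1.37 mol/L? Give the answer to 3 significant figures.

69.1 min

Transient balance on the dissolved component: V dC/dt = Q(C_in − C), so τ = V/Q = 50.000 min.
C(t) = C_in + (C₀ − C_in) e^(−t/τ). Set C = 1.37 and solve for t:
e^(−t/τ) = (C − C_in)/(C₀ − C_in) = (1.37 − 0.198)/(4.87 − 0.198) = 0.25086
t = −τ ln(…) = 50.000 × 1.3829 = 69.144 min.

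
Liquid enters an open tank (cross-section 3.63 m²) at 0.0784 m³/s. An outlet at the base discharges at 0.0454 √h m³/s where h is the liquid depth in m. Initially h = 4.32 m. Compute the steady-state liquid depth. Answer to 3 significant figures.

2.98 m

Unsteady balance on liquid volume: A dh/dt = Q_in − 0.0454 √h. At steady state dh/dt = 0:
Q_in = 0.0454 √h_ss ⇒ √h_ss = 0.0784/0.0454 = 1.7269.
h_ss = 1.7269² = 2.9821 m. (Since h₀ = 4.32 m > h_ss, the level will fall toward this value.)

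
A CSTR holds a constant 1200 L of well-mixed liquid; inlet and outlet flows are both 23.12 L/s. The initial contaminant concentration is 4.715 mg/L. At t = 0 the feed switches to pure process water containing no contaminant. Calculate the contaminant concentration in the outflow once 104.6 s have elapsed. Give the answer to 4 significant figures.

Mass balance on the solute (V constant): V dC/dt = Q(C_in − C).
Time constant τ = V/Q = 1200/23.12 = 51.9031 s.
This is linear first-order; C(t) = C_in + (C₀ − C_in) e^(−t/τ).
C(104.6) = 0 + (4.715 − 0)·e^(−104.6/51.9031) = 0 + (4.71500)·0.133281 = 0.628421 mg/L.

0.6284 mg/L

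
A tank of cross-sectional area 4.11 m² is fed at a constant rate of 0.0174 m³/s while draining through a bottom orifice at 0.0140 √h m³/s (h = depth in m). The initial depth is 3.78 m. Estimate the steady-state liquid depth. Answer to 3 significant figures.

1.54 m

Mass balance (ρ constant): A dh/dt = Q_in − 0.0140 √h. At steady state dh/dt = 0:
Q_in = 0.0140 √h_ss ⇒ √h_ss = 0.0174/0.0140 = 1.2429.
h_ss = 1.2429² = 1.5447 m. (Since h₀ = 3.78 m > h_ss, the level will fall toward this value.)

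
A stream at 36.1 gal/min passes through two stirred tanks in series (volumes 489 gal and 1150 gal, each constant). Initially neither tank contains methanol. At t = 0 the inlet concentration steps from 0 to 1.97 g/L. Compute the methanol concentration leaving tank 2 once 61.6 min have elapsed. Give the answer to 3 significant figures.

Species balance on tank i: dCᵢ/dt = (Cᵢ₋₁ − Cᵢ)/τᵢ with τᵢ = Vᵢ/Q.
τ₁ = 489/36.1 = 13.546 min; τ₂ = 1150/36.1 = 31.856 min.
Tank 1: C₁ = C_in(1 − e^(−t/τ₁)). Tank 2 (τ₁ ≠ τ₂): C₂ = C_in[1 − (τ₁ e^(−t/τ₁) − τ₂ e^(−t/τ₂))/(τ₁ − τ₂)].
At t = 61.6: e^(−t/τ₁) = 0.010593, e^(−t/τ₂) = 0.14461.
C₂ = 1.97·[1 − (13.546·0.010593 − 31.856·0.14461)/(-18.310)] = 1.97·0.75624 = 1.4898 g/L.

1.49 g/L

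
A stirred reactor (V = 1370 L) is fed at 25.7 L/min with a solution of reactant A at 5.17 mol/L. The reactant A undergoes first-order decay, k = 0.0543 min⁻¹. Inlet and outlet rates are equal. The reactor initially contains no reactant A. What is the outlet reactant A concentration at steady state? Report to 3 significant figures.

Species balance: V dC/dt = Q C_in − Q C − k V C.
Steady state (dC/dt = 0): C_ss = Q C_in/(Q + kV) = C_in/(1 + kV/Q).
C_ss = 25.7·5.17/(25.7 + 0.0543·1370) = 132.87/100.09 = 1.3275 mol/L.

1.33 mol/L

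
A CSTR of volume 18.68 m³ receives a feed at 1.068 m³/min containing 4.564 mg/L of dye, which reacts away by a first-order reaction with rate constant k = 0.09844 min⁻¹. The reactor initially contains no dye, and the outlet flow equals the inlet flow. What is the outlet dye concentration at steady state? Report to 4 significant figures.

Accumulation = in − out − consumed: V dC/dt = Q C_in − Q C − k V C.
At steady state: 0 = Q C_in − (Q + kV) C_ss, so C_ss = Q C_in/(Q + kV).
C_ss = 1.068·4.564/(1.068 + 0.09844·18.68) = 4.87435/2.90686 = 1.67684 mg/L.

1.677 mg/L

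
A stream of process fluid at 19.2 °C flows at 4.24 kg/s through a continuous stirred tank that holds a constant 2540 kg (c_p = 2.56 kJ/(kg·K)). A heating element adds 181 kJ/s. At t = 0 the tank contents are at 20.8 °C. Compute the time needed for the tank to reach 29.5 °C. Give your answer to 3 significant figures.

Heat balance on the well-mixed liquid: M c_p dT/dt = ṁ c_p (T_in − T) + 181.
τ = M/ṁ = 599.06 s; T_ss = T_in + Q̇/(ṁ c_p) = 35.875 °C.
T(t) = T_ss + (T₀ − T_ss) e^(−t/τ). Set T = 29.5:
e^(−t/τ) = (29.5 − 35.875)/(20.8 − 35.875) = 0.42290
t = −599.06 · ln(0.42290) = 515.57 s.

516 s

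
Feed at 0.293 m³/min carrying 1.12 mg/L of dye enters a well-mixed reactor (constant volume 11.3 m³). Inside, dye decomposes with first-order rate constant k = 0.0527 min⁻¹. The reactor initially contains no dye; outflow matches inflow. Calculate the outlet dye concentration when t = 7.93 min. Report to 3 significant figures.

0.171 mg/L

Accumulation = in − out − consumed: V dC/dt = Q C_in − Q C − k V C.
dC/dt = (Q/V) C_in − (Q/V + k) C; effective rate a = Q/V + k = 0.025929 + 0.0527 = 0.078629 min⁻¹.
C_ss = Q C_in/(Q + kV) = 0.36934 mg/L; C(t) = C_ss + (C₀ − C_ss) e^(−a t).
C(7.93) = 0.36934 + (-0.36934)·e^(−0.078629·7.93) = 0.36934 + (-0.36934)·0.53605 = 0.17135 mg/L.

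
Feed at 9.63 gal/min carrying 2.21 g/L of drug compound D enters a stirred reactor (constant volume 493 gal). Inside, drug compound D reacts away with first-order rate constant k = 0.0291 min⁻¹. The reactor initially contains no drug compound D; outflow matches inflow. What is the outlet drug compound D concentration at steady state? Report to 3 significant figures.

0.888 g/L

V dC/dt = Q(C_in − C) − k V C.
Steady state (dC/dt = 0): C_ss = Q C_in/(Q + kV) = C_in/(1 + kV/Q).
C_ss = 9.63·2.21/(9.63 + 0.0291·493) = 21.282/23.976 = 0.88764 g/L.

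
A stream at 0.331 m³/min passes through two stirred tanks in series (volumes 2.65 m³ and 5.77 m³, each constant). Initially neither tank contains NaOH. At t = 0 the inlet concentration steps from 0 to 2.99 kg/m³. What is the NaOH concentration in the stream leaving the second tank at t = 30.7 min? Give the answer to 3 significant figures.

Each tank obeys Vᵢ dCᵢ/dt = Q(Cᵢ₋₁ − Cᵢ), so τᵢ = Vᵢ/Q.
τ₁ = 2.65/0.331 = 8.0060 min; τ₂ = 5.77/0.331 = 17.432 min.
Solving the cascade with C₁(0)=C₂(0)=0 gives C₂(t) = C_in[1 − (τ₁ e^(−t/τ₁) − τ₂ e^(−t/τ₂))/(τ₁ − τ₂)].
At t = 30.7: e^(−t/τ₁) = 0.021610, e^(−t/τ₂) = 0.17185.
C₂ = 2.99·[1 − (8.0060·0.021610 − 17.432·0.17185)/(-9.4260)] = 2.99·0.70054 = 2.0946 kg/m³.

2.09 kg/m³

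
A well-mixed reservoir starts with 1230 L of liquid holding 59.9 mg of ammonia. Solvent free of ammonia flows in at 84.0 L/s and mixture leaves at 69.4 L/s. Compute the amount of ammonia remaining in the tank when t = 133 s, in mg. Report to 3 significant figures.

Total volume: dV/dt = Q_in − Q_out = 14.600 L/s, so V(t) = 1230 + 14.600 t and V(133) = 3171.8 L.
Solute balance: dm/dt = 0 − Q_out C = −Q_out m/V(t).
Separate: dm/m = −Q_out dt/V(t) ⇒ ln(m/m₀) = −(Q_out/(Q_in−Q_out)) ln(V/V₀).
m = m₀ (V₀/V)^(Q_out/(Q_in−Q_out)) = 59.9 × (1230/3171.8)^(4.7534) = 0.66354 mg.

0.664 mg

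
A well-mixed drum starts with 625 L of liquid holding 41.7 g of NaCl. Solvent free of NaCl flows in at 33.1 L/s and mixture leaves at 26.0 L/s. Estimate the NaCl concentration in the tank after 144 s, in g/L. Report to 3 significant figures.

0.000728 g/L

Total volume: dV/dt = Q_in − Q_out = 7.1000 L/s, so V(t) = 625 + 7.1000 t and V(144) = 1647.4 L.
Solute balance: dm/dt = 0 − Q_out C = −Q_out m/V(t).
Separate: dm/m = −Q_out dt/V(t) ⇒ ln(m/m₀) = −(Q_out/(Q_in−Q_out)) ln(V/V₀).
m = m₀ (V₀/V)^(Q_out/(Q_in−Q_out)) = 41.7 × (625/1647.4)^(3.6620) = 1.1988 g.
C = m/V = 1.1988/1647.4 = 0.00072768 g/L.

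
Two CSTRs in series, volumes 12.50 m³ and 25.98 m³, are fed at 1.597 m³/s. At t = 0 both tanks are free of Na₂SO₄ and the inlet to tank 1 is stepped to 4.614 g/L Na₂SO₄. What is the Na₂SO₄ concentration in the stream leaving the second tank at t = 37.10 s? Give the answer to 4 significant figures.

3.742 g/L

Species balance on tank i: dCᵢ/dt = (Cᵢ₋₁ − Cᵢ)/τᵢ with τᵢ = Vᵢ/Q.
τ₁ = 12.50/1.597 = 7.82718 s; τ₂ = 25.98/1.597 = 16.2680 s.
Tank 1: C₁ = C_in(1 − e^(−t/τ₁)). Tank 2 (τ₁ ≠ τ₂): C₂ = C_in[1 − (τ₁ e^(−t/τ₁) − τ₂ e^(−t/τ₂))/(τ₁ − τ₂)].
At t = 37.10: e^(−t/τ₁) = 0.00873956, e^(−t/τ₂) = 0.102228.
C₂ = 4.614·[1 − (7.82718·0.00873956 − 16.2680·0.102228)/(-8.44083)] = 4.614·0.811080 = 3.74232 g/L.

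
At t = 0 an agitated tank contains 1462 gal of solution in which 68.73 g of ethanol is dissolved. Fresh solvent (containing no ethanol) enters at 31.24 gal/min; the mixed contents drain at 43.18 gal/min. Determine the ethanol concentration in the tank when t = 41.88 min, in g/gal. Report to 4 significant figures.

0.01572 g/gal

Let m(t) be the amount of ethanol. Volume: V(t) = V₀ + (Q_in − Q_out) t = 1462 − 11.9400 t; V(41.88) = 961.953 gal.
Solute balance: dm/dt = 0 − Q_out C = −Q_out m/V(t).
Separate: dm/m = −Q_out dt/V(t) ⇒ ln(m/m₀) = −(Q_out/(Q_in−Q_out)) ln(V/V₀).
m = m₀ (V₀/V)^(Q_out/(Q_in−Q_out)) = 68.73 × (1462/961.953)^(-3.61642) = 15.1253 g.
C = m/V = 15.1253/961.953 = 0.0157236 g/gal.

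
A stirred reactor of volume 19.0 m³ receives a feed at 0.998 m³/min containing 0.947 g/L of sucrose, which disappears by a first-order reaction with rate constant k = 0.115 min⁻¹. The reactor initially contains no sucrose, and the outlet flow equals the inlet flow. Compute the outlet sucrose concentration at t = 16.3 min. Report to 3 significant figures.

Species balance: V dC/dt = Q C_in − Q C − k V C.
This is linear with rate a = Q/V + k = 0.16753 min⁻¹.
C_ss = Q C_in/(Q + kV) = 0.29692 g/L; C(t) = C_ss + (C₀ − C_ss) e^(−a t).
C(16.3) = 0.29692 + (-0.29692)·e^(−0.16753·16.3) = 0.29692 + (-0.29692)·0.065175 = 0.27757 g/L.

0.278 g/L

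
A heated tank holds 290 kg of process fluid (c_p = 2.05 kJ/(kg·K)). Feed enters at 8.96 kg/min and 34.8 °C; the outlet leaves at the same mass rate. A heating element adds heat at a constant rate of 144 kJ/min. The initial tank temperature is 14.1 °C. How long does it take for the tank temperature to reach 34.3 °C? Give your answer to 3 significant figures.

39.8 min

M c_p dT/dt = ṁ c_p (T_in − T) + Q̇.
τ = M/ṁ = 32.366 min; T_ss = T_in + Q̇/(ṁ c_p) = 42.640 °C.
T(t) = T_ss + (T₀ − T_ss) e^(−t/τ). Set T = 34.3:
e^(−t/τ) = (34.3 − 42.640)/(14.1 − 42.640) = 0.29221
t = −32.366 · ln(0.29221) = 39.819 min.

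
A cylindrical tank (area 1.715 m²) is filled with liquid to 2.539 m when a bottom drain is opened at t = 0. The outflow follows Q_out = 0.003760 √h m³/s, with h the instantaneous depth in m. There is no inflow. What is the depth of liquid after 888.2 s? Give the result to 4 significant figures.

0.3841 m

Volume balance on the tank: A dh/dt = −0.003760 √h.
Separate and integrate: 2(√h − √h₀) = −(0.003760/A) t.
√h = √2.539 − 0.003760·888.2/(2·1.715) = 1.59342 − 0.973654 = 0.619770.
h = 0.619770² = 0.384115 m.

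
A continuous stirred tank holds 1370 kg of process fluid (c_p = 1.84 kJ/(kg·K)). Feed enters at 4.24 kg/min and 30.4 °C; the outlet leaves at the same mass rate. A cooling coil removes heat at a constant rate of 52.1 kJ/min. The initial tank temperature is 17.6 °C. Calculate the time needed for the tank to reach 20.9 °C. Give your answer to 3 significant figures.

250 min

M c_p dT/dt = ṁ c_p (T_in − T) − Q̇.
τ = M/ṁ = 323.11 min; T_ss = T_in − Q̇/(ṁ c_p) = 23.722 °C.
T(t) = T_ss + (T₀ − T_ss) e^(−t/τ). Set T = 20.9:
e^(−t/τ) = (20.9 − 23.722)/(17.6 − 23.722) = 0.46095
t = −323.11 · ln(0.46095) = 250.24 min.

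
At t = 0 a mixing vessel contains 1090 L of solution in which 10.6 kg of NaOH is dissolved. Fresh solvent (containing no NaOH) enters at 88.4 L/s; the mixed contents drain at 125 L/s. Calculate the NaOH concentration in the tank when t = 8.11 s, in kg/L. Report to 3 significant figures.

0.00451 kg/L

Let m(t) be the amount of NaOH. Volume: V(t) = V₀ + (Q_in − Q_out) t = 1090 − 36.600 t; V(8.11) = 793.17 L.
No NaOH enters, so dm/dt = −Q_out · (m/V).
dm/m = −Q_out dt/(V₀ − 36.600 t); integrating gives ln(m/m₀) = −(Q_out/(Q_in−Q_out)) ln(V/V₀).
m = m₀ (V₀/V)^(Q_out/(Q_in−Q_out)) = 10.6 × (1090/793.17)^(-3.4153) = 3.5793 kg.
C = m/V = 3.5793/793.17 = 0.0045126 kg/L.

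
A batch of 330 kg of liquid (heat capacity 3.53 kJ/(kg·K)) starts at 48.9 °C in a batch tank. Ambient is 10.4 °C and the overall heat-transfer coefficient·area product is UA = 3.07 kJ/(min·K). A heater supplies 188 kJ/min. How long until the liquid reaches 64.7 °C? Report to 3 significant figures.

450 min

Heat balance on the well-mixed liquid: M c_p dT/dt = −UA(T − T_amb) + Q̇.
τ = M c_p/UA = 379.45 min; T_ss = T_amb + Q̇/UA = 10.4 + 188/3.07 = 71.638 °C.
T(t) = T_ss + (T₀ − T_ss)e^(−t/τ); set T = 64.7:
t = −τ ln[(T − T_ss)/(T₀ − T_ss)] = −379.45 · ln(0.30512) = 450.42 min.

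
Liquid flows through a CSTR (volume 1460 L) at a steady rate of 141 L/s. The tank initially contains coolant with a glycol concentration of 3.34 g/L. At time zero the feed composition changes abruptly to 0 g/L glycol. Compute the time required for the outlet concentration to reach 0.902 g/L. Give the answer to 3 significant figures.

Unsteady species balance (constant V, well mixed): V dC/dt = Q(C_in − C), so τ = V/Q = 10.355 s.
C(t) = C_in + (C₀ − C_in) e^(−t/τ). Set C = 0.902 and solve for t:
e^(−t/τ) = (C − C_in)/(C₀ − C_in) = (0.902 − 0)/(3.34 − 0) = 0.27006
t = −τ ln(…) = 10.355 × 1.3091 = 13.555 s.

13.6 s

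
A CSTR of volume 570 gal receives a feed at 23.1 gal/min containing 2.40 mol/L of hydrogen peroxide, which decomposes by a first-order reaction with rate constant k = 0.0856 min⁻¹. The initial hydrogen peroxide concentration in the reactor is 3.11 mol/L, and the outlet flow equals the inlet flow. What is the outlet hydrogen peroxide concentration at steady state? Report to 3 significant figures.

0.771 mol/L

Accumulation = in − out − consumed: V dC/dt = Q C_in − Q C − k V C.
At steady state: 0 = Q C_in − (Q + kV) C_ss, so C_ss = Q C_in/(Q + kV).
C_ss = 23.1·2.40/(23.1 + 0.0856·570) = 55.440/71.892 = 0.77116 mol/L.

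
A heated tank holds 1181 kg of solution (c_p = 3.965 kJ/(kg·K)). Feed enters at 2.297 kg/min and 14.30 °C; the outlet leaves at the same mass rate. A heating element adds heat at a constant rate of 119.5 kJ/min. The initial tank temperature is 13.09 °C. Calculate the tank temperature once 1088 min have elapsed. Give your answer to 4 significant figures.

25.69 °C

Unsteady energy balance on the tank contents: M c_p dT/dt = ṁ c_p (T_in − T) + 119.5.
Rearrange: dT/dt = (T_ss − T)/τ with τ = M/ṁ = 514.149 min and T_ss = T_in + Q̇/(ṁ c_p) = 27.4209 °C.
Solution: T(t) = T_ss + (T₀ − T_ss) e^(−t/τ).
T(1088) = 27.4209 + (-14.3309)·e^(−1088/514.149) = 27.4209 + (-14.3309)·0.120498 = 25.6941 °C.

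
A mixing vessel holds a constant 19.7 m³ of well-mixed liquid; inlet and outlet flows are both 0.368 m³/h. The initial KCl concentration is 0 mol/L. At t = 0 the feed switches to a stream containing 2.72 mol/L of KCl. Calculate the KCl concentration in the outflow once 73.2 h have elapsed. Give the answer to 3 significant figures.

Accumulation = in − out for the solute gives V dC/dt = Q(C_in − C).
So dC/dt = (C_in − C)/τ with τ = V/Q = 19.7/0.368 = 53.533 h.
C approaches C_in exponentially: C(t) = C_in + (C₀ − C_in) e^(−t/τ).
C(73.2) = 2.72 + (0 − 2.72)·e^(−73.2/53.533) = 2.72 + (-2.7200)·0.25477 = 2.0270 mol/L.

2.03 mol/L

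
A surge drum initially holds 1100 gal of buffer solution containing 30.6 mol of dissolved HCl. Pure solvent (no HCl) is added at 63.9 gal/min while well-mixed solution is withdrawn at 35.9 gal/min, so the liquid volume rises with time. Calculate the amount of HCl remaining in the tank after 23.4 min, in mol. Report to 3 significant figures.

16.8 mol

Let m(t) be the amount of HCl. Volume: V(t) = V₀ + (Q_in − Q_out) t = 1100 + 28.000 t; V(23.4) = 1755.2 gal.
No HCl enters, so dm/dt = −Q_out · (m/V).
dm/m = −Q_out dt/(V₀ + 28.000 t); integrating gives ln(m/m₀) = −(Q_out/(Q_in−Q_out)) ln(V/V₀).
m = m₀ (V₀/V)^(Q_out/(Q_in−Q_out)) = 30.6 × (1100/1755.2)^(1.2821) = 16.809 mol.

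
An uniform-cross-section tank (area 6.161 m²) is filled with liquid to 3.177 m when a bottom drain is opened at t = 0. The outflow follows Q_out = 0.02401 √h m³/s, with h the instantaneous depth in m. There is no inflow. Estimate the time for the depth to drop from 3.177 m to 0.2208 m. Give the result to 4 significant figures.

673.6 s

Mass balance (ρ constant): A dh/dt = −0.02401 √h.
This is separable: 2 d(√h)/dt = −0.02401/A, so √h = √h₀ − (0.02401/(2A)) t.
t = 2A(√h₀ − √h)/0.02401 = 2·6.161·(√3.177 − √0.2208)/0.02401
  = 12.3220 × (1.78241 − 0.469894) / 0.02401 = 673.589 s.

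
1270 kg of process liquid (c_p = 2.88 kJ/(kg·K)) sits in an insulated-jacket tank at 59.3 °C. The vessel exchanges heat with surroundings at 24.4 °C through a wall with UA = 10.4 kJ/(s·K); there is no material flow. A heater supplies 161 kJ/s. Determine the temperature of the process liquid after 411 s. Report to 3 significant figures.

Heat balance on the well-mixed liquid: M c_p dT/dt = −UA(T − T_amb) + Q̇.
dT/dt = (T_ss − T)/τ with T_ss = T_amb + Q̇/UA = 24.4 + 161/10.4 = 39.881 °C, τ = M c_p/UA = 1270·2.88/10.4 = 351.69 s.
Integrating: T(t) = T_ss + (T₀ − T_ss) e^(−t/τ).
T(411) = 39.881 + (19.419)·0.31079 = 45.916 °C.

45.9 °C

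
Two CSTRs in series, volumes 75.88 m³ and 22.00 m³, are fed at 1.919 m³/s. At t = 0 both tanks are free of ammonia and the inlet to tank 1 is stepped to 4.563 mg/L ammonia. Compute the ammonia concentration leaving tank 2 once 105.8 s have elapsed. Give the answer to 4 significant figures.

4.121 mg/L

Each tank obeys Vᵢ dCᵢ/dt = Q(Cᵢ₋₁ − Cᵢ), so τᵢ = Vᵢ/Q.
τ₁ = 75.88/1.919 = 39.5414 s; τ₂ = 22.00/1.919 = 11.4643 s.
Tank 1: C₁ = C_in(1 − e^(−t/τ₁)). Tank 2 (τ₁ ≠ τ₂): C₂ = C_in[1 − (τ₁ e^(−t/τ₁) − τ₂ e^(−t/τ₂))/(τ₁ − τ₂)].
At t = 105.8: e^(−t/τ₁) = 0.0688603, e^(−t/τ₂) = 9.81861e-05.
C₂ = 4.563·[1 − (39.5414·0.0688603 − 11.4643·9.81861e-05)/(28.0771)] = 4.563·0.903063 = 4.12068 mg/L.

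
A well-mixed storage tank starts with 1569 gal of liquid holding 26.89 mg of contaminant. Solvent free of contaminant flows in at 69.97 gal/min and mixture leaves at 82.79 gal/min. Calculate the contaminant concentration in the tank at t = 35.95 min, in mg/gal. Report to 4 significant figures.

0.002568 mg/gal

Total volume: dV/dt = Q_in − Q_out = -12.8200 gal/min, so V(t) = 1569 − 12.8200 t and V(35.95) = 1108.12 gal.
Solute balance: dm/dt = 0 − Q_out C = −Q_out m/V(t).
Separate: dm/m = −Q_out dt/V(t) ⇒ ln(m/m₀) = −(Q_out/(Q_in−Q_out)) ln(V/V₀).
m = m₀ (V₀/V)^(Q_out/(Q_in−Q_out)) = 26.89 × (1569/1108.12)^(-6.45788) = 2.84590 mg.
C = m/V = 2.84590/1108.12 = 0.00256822 mg/gal.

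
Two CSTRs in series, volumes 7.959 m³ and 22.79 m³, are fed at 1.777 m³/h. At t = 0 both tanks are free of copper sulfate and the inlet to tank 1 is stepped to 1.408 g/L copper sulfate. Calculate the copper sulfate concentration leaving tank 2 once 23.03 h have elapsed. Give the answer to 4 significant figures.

Species balance on tank i: dCᵢ/dt = (Cᵢ₋₁ − Cᵢ)/τᵢ with τᵢ = Vᵢ/Q.
τ₁ = 7.959/1.777 = 4.47890 h; τ₂ = 22.79/1.777 = 12.8250 h.
Solving the cascade with C₁(0)=C₂(0)=0 gives C₂(t) = C_in[1 − (τ₁ e^(−t/τ₁) − τ₂ e^(−t/τ₂))/(τ₁ − τ₂)].
At t = 23.03: e^(−t/τ₁) = 0.00584662, e^(−t/τ₂) = 0.166009.
C₂ = 1.408·[1 − (4.47890·0.00584662 − 12.8250·0.166009)/(-8.34609)] = 1.408·0.748041 = 1.05324 g/L.

1.053 g/L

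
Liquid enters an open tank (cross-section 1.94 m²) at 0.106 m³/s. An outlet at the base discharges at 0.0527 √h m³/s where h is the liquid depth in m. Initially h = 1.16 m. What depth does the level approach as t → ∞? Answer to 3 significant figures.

A dh/dt = Q_in − 0.0527 √h. Steady state requires inflow = outflow:
Q_in = 0.0527 √h_ss ⇒ √h_ss = 0.106/0.0527 = 2.0114.
h_ss = 2.0114² = 4.0457 m. (Since h₀ = 1.16 m < h_ss, the level will rise toward this value.)

4.05 m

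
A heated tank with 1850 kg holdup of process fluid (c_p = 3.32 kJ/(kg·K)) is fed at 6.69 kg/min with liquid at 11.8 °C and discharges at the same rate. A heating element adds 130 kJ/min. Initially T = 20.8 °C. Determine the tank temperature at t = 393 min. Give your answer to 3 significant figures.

Energy balance: M c_p dT/dt = ṁ c_p (T_in − T) + 130.
Rearrange: dT/dt = (T_ss − T)/τ with τ = M/ṁ = 276.53 min and T_ss = T_in + Q̇/(ṁ c_p) = 17.653 °C.
T approaches T_ss exponentially: T(t) = T_ss + (T₀ − T_ss) e^(−t/τ).
T(393) = 17.653 + (3.1470)·e^(−393/276.53) = 17.653 + (3.1470)·0.24143 = 18.413 °C.

18.4 °C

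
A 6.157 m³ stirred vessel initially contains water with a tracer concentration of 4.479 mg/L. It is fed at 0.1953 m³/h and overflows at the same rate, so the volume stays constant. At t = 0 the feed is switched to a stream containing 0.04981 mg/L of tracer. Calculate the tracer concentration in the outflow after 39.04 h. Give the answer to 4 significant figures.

1.334 mg/L

Unsteady species balance (constant V, well mixed): V dC/dt = Q(C_in − C).
Time constant τ = V/Q = 6.157/0.1953 = 31.5259 h.
C approaches C_in exponentially: C(t) = C_in + (C₀ − C_in) e^(−t/τ).
C(39.04) = 0.04981 + (4.479 − 0.04981)·e^(−39.04/31.5259) = 0.04981 + (4.42919)·0.289863 = 1.33367 mg/L.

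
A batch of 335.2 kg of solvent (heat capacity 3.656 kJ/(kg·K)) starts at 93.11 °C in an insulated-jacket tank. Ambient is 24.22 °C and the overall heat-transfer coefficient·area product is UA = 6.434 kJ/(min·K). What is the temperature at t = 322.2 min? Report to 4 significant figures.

36.91 °C

M c_p dT/dt = −UA(T − T_amb).
dT/dt = (T_ss − T)/τ with T_ss = T_amb = 24.2200 °C, τ = M c_p/UA = 335.2·3.656/6.434 = 190.471 min.
Integrating: T(t) = T_ss + (T₀ − T_ss) e^(−t/τ).
T(322.2) = 24.2200 + (68.8900)·0.184225 = 36.9113 °C.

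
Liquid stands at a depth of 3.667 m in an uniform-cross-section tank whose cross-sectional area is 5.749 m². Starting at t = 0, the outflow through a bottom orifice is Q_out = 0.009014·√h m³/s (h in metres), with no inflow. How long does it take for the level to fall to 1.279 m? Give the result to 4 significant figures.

1000 s

A dh/dt = −Q_out = −0.009014 √h.
∫ h^(−1/2) dh = −(0.009014/A) ∫ dt, giving 2√h = 2√h₀ − (0.009014/A) t.
t = 2A(√h₀ − √h)/0.009014 = 2·5.749·(√3.667 − √1.279)/0.009014
  = 11.4980 × (1.91494 − 1.13093) / 0.009014 = 1000.06 s.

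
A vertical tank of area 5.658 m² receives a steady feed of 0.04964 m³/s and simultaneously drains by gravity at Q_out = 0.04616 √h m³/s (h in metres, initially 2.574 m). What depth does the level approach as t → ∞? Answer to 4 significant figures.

1.156 m

A dh/dt = Q_in − 0.04616 √h. Steady state requires inflow = outflow:
Q_in = 0.04616 √h_ss ⇒ √h_ss = 0.04964/0.04616 = 1.07539.
h_ss = 1.07539² = 1.15646 m. (Since h₀ = 2.574 m > h_ss, the level will fall toward this value.)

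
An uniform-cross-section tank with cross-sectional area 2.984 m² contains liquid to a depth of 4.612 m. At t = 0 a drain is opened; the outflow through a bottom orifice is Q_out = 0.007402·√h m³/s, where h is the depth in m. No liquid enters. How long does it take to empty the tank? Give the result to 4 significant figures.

A dh/dt = −Q_out = −0.007402 √h.
Separate and integrate: 2(√h − √h₀) = −(0.007402/A) t.
Set h = 0: 2√h₀ = (0.007402/A) t_empty ⇒ t_empty = 2A√h₀/0.007402.
t_empty = 2·2.984·√4.612/0.007402 = 5.96800·2.14756/0.007402 = 1731.51 s.

1732 s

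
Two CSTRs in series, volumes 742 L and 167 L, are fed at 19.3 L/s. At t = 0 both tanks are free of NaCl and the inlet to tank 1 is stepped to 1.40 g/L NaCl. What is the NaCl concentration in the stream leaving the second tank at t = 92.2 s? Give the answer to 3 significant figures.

1.24 g/L

Each tank obeys Vᵢ dCᵢ/dt = Q(Cᵢ₋₁ − Cᵢ), so τᵢ = Vᵢ/Q.
τ₁ = 742/19.3 = 38.446 s; τ₂ = 167/19.3 = 8.6528 s.
Solving the cascade with C₁(0)=C₂(0)=0 gives C₂(t) = C_in[1 − (τ₁ e^(−t/τ₁) − τ₂ e^(−t/τ₂))/(τ₁ − τ₂)].
At t = 92.2: e^(−t/τ₁) = 0.090882, e^(−t/τ₂) = 2.3572e-05.
C₂ = 1.40·[1 − (38.446·0.090882 − 8.6528·2.3572e-05)/(29.793)] = 1.40·0.88273 = 1.2358 g/L.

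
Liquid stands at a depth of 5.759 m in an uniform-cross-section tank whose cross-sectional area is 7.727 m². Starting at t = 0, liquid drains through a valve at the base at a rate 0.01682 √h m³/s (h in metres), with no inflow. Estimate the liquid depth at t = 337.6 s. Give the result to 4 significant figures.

Mass balance (ρ constant): A dh/dt = −0.01682 √h.
This is separable: 2 d(√h)/dt = −0.01682/A, so √h = √h₀ − (0.01682/(2A)) t.
√h = √5.759 − 0.01682·337.6/(2·7.727) = 2.39979 − 0.367441 = 2.03235.
h = 2.03235² = 4.13045 m.

4.130 m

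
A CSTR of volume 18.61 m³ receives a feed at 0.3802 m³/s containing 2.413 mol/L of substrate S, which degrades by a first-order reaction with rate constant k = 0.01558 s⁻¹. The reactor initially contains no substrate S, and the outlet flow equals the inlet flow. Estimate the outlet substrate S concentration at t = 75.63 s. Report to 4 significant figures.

1.279 mol/L

V dC/dt = Q(C_in − C) − k V C.
dC/dt = (Q/V) C_in − (Q/V + k) C; effective rate a = Q/V + k = 0.0204299 + 0.01558 = 0.0360099 s⁻¹.
C_ss = Q C_in/(Q + kV) = 1.36899 mol/L; C(t) = C_ss + (C₀ − C_ss) e^(−a t).
C(75.63) = 1.36899 + (-1.36899)·e^(−0.0360099·75.63) = 1.36899 + (-1.36899)·0.0656494 = 1.27912 mol/L.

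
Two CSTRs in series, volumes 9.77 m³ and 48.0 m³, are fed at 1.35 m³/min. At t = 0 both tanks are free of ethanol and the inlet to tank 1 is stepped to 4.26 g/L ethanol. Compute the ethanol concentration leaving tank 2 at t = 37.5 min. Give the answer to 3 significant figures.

2.40 g/L

Species balance on tank i: dCᵢ/dt = (Cᵢ₋₁ − Cᵢ)/τᵢ with τᵢ = Vᵢ/Q.
τ₁ = 9.77/1.35 = 7.2370 min; τ₂ = 48.0/1.35 = 35.556 min.
Tank 1: C₁ = C_in(1 − e^(−t/τ₁)). Tank 2 (τ₁ ≠ τ₂): C₂ = C_in[1 − (τ₁ e^(−t/τ₁) − τ₂ e^(−t/τ₂))/(τ₁ − τ₂)].
At t = 37.5: e^(−t/τ₁) = 0.0056186, e^(−t/τ₂) = 0.34830.
C₂ = 4.26·[1 − (7.2370·0.0056186 − 35.556·0.34830)/(-28.319)] = 4.26·0.56412 = 2.4032 g/L.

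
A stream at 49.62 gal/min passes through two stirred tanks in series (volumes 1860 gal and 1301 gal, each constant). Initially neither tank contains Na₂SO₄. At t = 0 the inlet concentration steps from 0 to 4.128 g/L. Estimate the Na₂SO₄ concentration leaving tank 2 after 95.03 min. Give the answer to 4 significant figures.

3.296 g/L

Each tank obeys Vᵢ dCᵢ/dt = Q(Cᵢ₋₁ − Cᵢ), so τᵢ = Vᵢ/Q.
τ₁ = 1860/49.62 = 37.4849 min; τ₂ = 1301/49.62 = 26.2193 min.
Solving the cascade with C₁(0)=C₂(0)=0 gives C₂(t) = C_in[1 − (τ₁ e^(−t/τ₁) − τ₂ e^(−t/τ₂))/(τ₁ − τ₂)].
At t = 95.03: e^(−t/τ₁) = 0.0792494, e^(−t/τ₂) = 0.0266642.
C₂ = 4.128·[1 − (37.4849·0.0792494 − 26.2193·0.0266642)/(11.2656)] = 4.128·0.798365 = 3.29565 g/L.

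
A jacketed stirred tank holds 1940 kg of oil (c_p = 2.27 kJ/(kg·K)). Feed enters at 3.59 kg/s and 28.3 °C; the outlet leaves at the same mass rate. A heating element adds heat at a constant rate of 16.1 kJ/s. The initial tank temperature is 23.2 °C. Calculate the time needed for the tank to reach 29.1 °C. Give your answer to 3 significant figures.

970 s

M c_p dT/dt = ṁ c_p (T_in − T) + Q̇.
τ = M/ṁ = 540.39 s; T_ss = T_in + Q̇/(ṁ c_p) = 30.276 °C.
T(t) = T_ss + (T₀ − T_ss) e^(−t/τ). Set T = 29.1:
e^(−t/τ) = (29.1 − 30.276)/(23.2 − 30.276) = 0.16615
t = −540.39 · ln(0.16615) = 969.92 s.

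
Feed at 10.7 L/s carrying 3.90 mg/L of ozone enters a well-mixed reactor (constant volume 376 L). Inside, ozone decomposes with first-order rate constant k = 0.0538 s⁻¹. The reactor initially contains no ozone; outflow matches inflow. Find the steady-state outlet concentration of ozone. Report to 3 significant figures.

1.35 mg/L

Species balance: V dC/dt = Q C_in − Q C − k V C.
Steady state (dC/dt = 0): C_ss = Q C_in/(Q + kV) = C_in/(1 + kV/Q).
C_ss = 10.7·3.90/(10.7 + 0.0538·376) = 41.730/30.929 = 1.3492 mg/L.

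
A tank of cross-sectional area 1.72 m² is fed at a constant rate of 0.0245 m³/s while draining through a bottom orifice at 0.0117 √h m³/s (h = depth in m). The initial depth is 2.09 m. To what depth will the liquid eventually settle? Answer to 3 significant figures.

4.38 m

Volume balance on the tank: A dh/dt = Q_in − 0.0117 √h. At steady state dh/dt = 0:
Q_in = 0.0117 √h_ss ⇒ √h_ss = 0.0245/0.0117 = 2.0940.
h_ss = 2.0940² = 4.3849 m. (Since h₀ = 2.09 m < h_ss, the level will rise toward this value.)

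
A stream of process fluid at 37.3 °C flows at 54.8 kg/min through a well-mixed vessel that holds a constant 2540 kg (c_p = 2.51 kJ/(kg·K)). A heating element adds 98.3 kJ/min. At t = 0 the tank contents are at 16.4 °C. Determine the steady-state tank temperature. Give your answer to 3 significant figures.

M c_p dT/dt = ṁ c_p (T_in − T) + Q̇.
At steady state dT/dt = 0 ⇒ T_ss = T_in + Q̇/(ṁ c_p) = 37.3 + 98.3/(54.8·2.51) = 38.015 °C.

38.0 °C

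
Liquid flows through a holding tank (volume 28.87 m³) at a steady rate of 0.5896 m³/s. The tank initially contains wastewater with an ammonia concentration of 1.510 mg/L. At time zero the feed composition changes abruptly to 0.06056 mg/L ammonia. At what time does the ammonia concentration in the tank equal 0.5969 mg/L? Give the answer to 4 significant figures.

Transient balance on the dissolved component: V dC/dt = Q(C_in − C), so τ = V/Q = 48.9654 s.
C(t) = C_in + (C₀ − C_in) e^(−t/τ). Set C = 0.5969 and solve for t:
e^(−t/τ) = (C − C_in)/(C₀ − C_in) = (0.5969 − 0.06056)/(1.510 − 0.06056) = 0.370033
t = −τ ln(…) = 48.9654 × 0.994164 = 48.6797 s.

48.68 s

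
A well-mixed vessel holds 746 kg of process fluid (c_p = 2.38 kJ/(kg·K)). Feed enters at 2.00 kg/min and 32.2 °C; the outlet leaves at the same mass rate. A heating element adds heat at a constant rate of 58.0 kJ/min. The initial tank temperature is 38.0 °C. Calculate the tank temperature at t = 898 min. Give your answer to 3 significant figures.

43.8 °C

Energy balance: M c_p dT/dt = ṁ c_p (T_in − T) + 58.0.
Rearrange: dT/dt = (T_ss − T)/τ with τ = M/ṁ = 373.00 min and T_ss = T_in + Q̇/(ṁ c_p) = 44.385 °C.
T approaches T_ss exponentially: T(t) = T_ss + (T₀ − T_ss) e^(−t/τ).
T(898) = 44.385 + (-6.3849)·e^(−898/373.00) = 44.385 + (-6.3849)·0.090040 = 43.810 °C.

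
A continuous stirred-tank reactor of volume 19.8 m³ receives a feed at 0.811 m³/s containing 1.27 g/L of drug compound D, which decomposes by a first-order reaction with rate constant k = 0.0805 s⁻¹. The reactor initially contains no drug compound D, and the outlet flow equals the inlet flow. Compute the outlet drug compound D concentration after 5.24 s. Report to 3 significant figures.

0.202 g/L

V dC/dt = Q(C_in − C) − k V C.
dC/dt = (Q/V) C_in − (Q/V + k) C; effective rate a = Q/V + k = 0.040960 + 0.0805 = 0.12146 s⁻¹.
C_ss = Q C_in/(Q + kV) = 0.42828 g/L; C(t) = C_ss + (C₀ − C_ss) e^(−a t).
C(5.24) = 0.42828 + (-0.42828)·e^(−0.12146·5.24) = 0.42828 + (-0.42828)·0.52917 = 0.20165 g/L.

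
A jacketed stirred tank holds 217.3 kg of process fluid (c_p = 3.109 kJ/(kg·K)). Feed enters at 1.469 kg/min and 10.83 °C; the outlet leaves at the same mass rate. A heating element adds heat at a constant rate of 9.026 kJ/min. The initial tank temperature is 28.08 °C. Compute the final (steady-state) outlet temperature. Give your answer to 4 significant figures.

Unsteady energy balance on the tank contents: M c_p dT/dt = ṁ c_p (T_in − T) + 9.026.
At steady state dT/dt = 0 ⇒ T_ss = T_in + Q̇/(ṁ c_p) = 10.83 + 9.026/(1.469·3.109) = 12.8063 °C.

12.81 °C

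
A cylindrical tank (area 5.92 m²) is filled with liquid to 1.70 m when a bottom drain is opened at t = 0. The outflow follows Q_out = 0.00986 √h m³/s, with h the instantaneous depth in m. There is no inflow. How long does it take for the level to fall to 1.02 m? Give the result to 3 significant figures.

Mass balance (ρ constant): A dh/dt = −0.00986 √h.
∫ h^(−1/2) dh = −(0.00986/A) ∫ dt, giving 2√h = 2√h₀ − (0.00986/A) t.
t = 2A(√h₀ − √h)/0.00986 = 2·5.92·(√1.70 − √1.02)/0.00986
  = 11.840 × (1.3038 − 1.0100) / 0.00986 = 352.91 s.

353 s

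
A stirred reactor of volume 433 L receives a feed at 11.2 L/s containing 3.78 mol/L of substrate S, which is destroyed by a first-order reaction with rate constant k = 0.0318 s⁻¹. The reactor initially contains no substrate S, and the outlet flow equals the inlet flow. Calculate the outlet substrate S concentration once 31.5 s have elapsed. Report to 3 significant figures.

Species balance: V dC/dt = Q C_in − Q C − k V C.
dC/dt = (Q/V) C_in − (Q/V + k) C; effective rate a = Q/V + k = 0.025866 + 0.0318 = 0.057666 s⁻¹.
C_ss = Q C_in/(Q + kV) = 1.6955 mol/L; C(t) = C_ss + (C₀ − C_ss) e^(−a t).
C(31.5) = 1.6955 + (-1.6955)·e^(−0.057666·31.5) = 1.6955 + (-1.6955)·0.16260 = 1.4198 mol/L.

1.42 mol/L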